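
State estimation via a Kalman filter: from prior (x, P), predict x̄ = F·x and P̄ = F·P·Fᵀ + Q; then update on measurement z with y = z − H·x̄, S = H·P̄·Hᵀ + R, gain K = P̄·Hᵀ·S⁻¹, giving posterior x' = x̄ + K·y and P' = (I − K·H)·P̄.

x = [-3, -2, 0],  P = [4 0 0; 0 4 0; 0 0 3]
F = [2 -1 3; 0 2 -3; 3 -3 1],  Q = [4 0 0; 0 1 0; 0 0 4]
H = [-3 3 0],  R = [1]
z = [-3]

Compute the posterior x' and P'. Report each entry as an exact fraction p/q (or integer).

x̄ = F·x = [-4, -4, -3]
P̄ = F·P·Fᵀ + Q = [51 -35 45; -35 44 -33; 45 -33 79]
y = z − H·x̄ = [-3]
S = H·P̄·Hᵀ + R = [1486]
K = P̄·Hᵀ·S⁻¹ = [-129/743; 237/1486; -117/743]
x' = x̄ + K·y = [-2585/743, -6655/1486, -1878/743]
P' = (I − K·H)·P̄ = [4611/743 4568/743 3249/743; 4568/743 9215/1486 3210/743; 3249/743 3210/743 31319/743]

x' = [-2585/743, -6655/1486, -1878/743]
P' = [4611/743 4568/743 3249/743; 4568/743 9215/1486 3210/743; 3249/743 3210/743 31319/743]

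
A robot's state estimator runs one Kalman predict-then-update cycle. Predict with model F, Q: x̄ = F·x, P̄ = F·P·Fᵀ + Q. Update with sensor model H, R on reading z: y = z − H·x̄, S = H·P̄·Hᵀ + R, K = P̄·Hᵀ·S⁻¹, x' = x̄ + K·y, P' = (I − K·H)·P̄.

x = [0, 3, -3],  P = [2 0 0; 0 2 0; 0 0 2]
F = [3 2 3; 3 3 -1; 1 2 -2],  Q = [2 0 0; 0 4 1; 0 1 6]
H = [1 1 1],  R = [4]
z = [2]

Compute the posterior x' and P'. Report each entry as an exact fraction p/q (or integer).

x' = [-1005/107, 877/214, 1637/214]
P' = [2330/107 -636/107 -1550/107; -636/107 1067/214 561/214; -1550/107 561/214 2735/214]

x̄ = F·x = [-3, 12, 12]
P̄ = F·P·Fᵀ + Q = [46 24 2; 24 42 23; 2 23 24]
y = z − H·x̄ = [-19]
S = H·P̄·Hᵀ + R = [214]
K = P̄·Hᵀ·S⁻¹ = [36/107; 89/214; 49/214]
x' = x̄ + K·y = [-1005/107, 877/214, 1637/214]
P' = (I − K·H)·P̄ = [2330/107 -636/107 -1550/107; -636/107 1067/214 561/214; -1550/107 561/214 2735/214]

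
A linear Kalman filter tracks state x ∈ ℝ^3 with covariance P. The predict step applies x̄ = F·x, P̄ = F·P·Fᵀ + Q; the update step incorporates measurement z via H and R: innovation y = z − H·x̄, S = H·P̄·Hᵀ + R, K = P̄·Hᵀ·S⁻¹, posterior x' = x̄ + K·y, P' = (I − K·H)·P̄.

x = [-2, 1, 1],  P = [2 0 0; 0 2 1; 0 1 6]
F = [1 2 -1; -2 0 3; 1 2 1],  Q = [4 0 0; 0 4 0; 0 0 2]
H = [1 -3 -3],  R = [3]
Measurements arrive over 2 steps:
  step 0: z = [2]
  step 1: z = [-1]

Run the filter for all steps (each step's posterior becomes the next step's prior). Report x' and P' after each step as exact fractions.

step 0: x̄ = F·x = [-1, 7, 1]
step 0: P̄ = F·P·Fᵀ + Q = [16 -16 4; -16 66 20; 4 20 22]
step 0: y = z − H·x̄ = [27]
step 0: S = H·P̄·Hᵀ + R = [1243]
step 0: K = P̄·Hᵀ·S⁻¹ = [52/1243; -274/1243; -122/1243]
step 0: x' = x̄ + K·y = [161/1243, 1303/1243, -2051/1243]
step 0: P' = (I − K·H)·P̄ = [17184/1243 -5640/1243 11316/1243; -5640/1243 6962/1243 -8568/1243; 11316/1243 -8568/1243 12462/1243]
step 1: x̄ = F·x = [438/113, -6475/1243, 716/1243]
step 1: P̄ = F·P·Fᵀ + Q = [4686/113 -4002/113 910/113; -4002/113 50074/1243 -14514/1243; 910/113 -14514/1243 25780/1243]
step 1: y = z − H·x̄ = [-23338/1243]
step 1: S = H·P̄·Hᵀ + R = [680781/1243]
step 1: K = P̄·Hᵀ·S⁻¹ = [51194/226927; -50234/226927; -23788/680781]
step 1: x' = x̄ + K·y = [-81602/226927, -238931/226927, 838780/680781]
step 1: P' = (I − K·H)·P̄ = [3085038/226927 -1830042/226927 2807194/226927; -1830042/226927 3051310/226927 -3611090/226927; 2807194/226927 -3611090/226927 13664252/680781]

step 0: x' = [161/1243, 1303/1243, -2051/1243], P' = [17184/1243 -5640/1243 11316/1243; -5640/1243 6962/1243 -8568/1243; 11316/1243 -8568/1243 12462/1243]
step 1: x' = [-81602/226927, -238931/226927, 838780/680781], P' = [3085038/226927 -1830042/226927 2807194/226927; -1830042/226927 3051310/226927 -3611090/226927; 2807194/226927 -3611090/226927 13664252/680781]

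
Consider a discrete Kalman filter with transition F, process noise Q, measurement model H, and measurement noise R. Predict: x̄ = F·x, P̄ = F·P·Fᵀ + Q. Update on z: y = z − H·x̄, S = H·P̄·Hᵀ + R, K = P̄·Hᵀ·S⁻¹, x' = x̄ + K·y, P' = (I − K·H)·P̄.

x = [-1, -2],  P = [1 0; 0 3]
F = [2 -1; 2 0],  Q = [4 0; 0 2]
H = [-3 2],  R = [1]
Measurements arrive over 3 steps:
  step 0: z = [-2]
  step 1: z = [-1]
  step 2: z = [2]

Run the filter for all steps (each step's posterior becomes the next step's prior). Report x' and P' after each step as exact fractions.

step 0: x' = [-25/38, -2], P' = [211/76 4; 4 6]
step 1: x' = [17/118, -37/118], P' = [4449/1180 6587/1180; 6587/1180 10041/1180]
step 2: x' = [6392/27407, 36360/27407], P' = [358025/82221 532346/82221; 532346/82221 811742/82221]

step 0: x̄ = F·x = [0, -2]
step 0: P̄ = F·P·Fᵀ + Q = [11 4; 4 6]
step 0: y = z − H·x̄ = [2]
step 0: S = H·P̄·Hᵀ + R = [76]
step 0: K = P̄·Hᵀ·S⁻¹ = [-25/76; 0]
step 0: x' = x̄ + K·y = [-25/38, -2]
step 0: P' = (I − K·H)·P̄ = [211/76 4; 4 6]
step 1: x̄ = F·x = [13/19, -25/19]
step 1: P̄ = F·P·Fᵀ + Q = [97/19 59/19; 59/19 249/19]
step 1: y = z − H·x̄ = [70/19]
step 1: S = H·P̄·Hᵀ + R = [1180/19]
step 1: K = P̄·Hᵀ·S⁻¹ = [-173/1180; 321/1180]
step 1: x' = x̄ + K·y = [17/118, -37/118]
step 1: P' = (I − K·H)·P̄ = [4449/1180 6587/1180; 6587/1180 10041/1180]
step 2: x̄ = F·x = [71/118, 17/59]
step 2: P̄ = F·P·Fᵀ + Q = [6209/1180 2311/590; 2311/590 5039/295]
step 2: y = z − H·x̄ = [381/118]
step 2: S = H·P̄·Hᵀ + R = [82221/1180]
step 2: K = P̄·Hᵀ·S⁻¹ = [-9383/82221; 26446/82221]
step 2: x' = x̄ + K·y = [6392/27407, 36360/27407]
step 2: P' = (I − K·H)·P̄ = [358025/82221 532346/82221; 532346/82221 811742/82221]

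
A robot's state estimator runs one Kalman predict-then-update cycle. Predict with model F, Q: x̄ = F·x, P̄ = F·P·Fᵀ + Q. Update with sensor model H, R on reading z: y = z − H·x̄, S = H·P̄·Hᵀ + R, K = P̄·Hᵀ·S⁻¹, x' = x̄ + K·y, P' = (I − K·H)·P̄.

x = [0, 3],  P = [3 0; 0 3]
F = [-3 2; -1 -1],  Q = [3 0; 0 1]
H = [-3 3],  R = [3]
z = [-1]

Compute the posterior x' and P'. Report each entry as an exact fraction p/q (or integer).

x̄ = F·x = [6, -3]
P̄ = F·P·Fᵀ + Q = [42 3; 3 7]
y = z − H·x̄ = [26]
S = H·P̄·Hᵀ + R = [390]
K = P̄·Hᵀ·S⁻¹ = [-3/10; 2/65]
x' = x̄ + K·y = [-9/5, -11/5]
P' = (I − K·H)·P̄ = [69/10 33/5; 33/5 431/65]

x' = [-9/5, -11/5]
P' = [69/10 33/5; 33/5 431/65]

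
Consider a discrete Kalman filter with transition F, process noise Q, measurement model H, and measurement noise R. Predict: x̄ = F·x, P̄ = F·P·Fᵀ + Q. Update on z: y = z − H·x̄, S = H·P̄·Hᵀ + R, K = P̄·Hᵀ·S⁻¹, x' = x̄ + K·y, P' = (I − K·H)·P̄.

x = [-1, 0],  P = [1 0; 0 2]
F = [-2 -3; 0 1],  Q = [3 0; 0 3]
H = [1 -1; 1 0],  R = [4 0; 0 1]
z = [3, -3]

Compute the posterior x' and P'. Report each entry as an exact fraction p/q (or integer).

x̄ = F·x = [2, 0]
P̄ = F·P·Fᵀ + Q = [25 -6; -6 5]
y = z − H·x̄ = [1, -5]
S = H·P̄·Hᵀ + R = [46 31; 31 26]
K = P̄·Hᵀ·S⁻¹ = [31/235 189/235; -20/47 13/47]
x' = x̄ + K·y = [-444/235, -85/47]
P' = (I − K·H)·P̄ = [189/235 13/47; 13/47 93/47]

x' = [-444/235, -85/47]
P' = [189/235 13/47; 13/47 93/47]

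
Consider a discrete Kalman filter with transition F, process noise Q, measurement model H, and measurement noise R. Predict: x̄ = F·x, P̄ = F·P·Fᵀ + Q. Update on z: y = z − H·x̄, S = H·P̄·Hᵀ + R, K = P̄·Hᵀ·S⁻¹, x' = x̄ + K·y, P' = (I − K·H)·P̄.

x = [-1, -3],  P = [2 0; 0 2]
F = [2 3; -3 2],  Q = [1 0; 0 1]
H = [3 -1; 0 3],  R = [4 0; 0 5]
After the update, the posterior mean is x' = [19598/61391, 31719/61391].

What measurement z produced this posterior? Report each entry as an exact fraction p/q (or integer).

x̄ = F·x = [-11, -3]
P̄ = F·P·Fᵀ + Q = [27 0; 0 27]
S = H·P̄·Hᵀ + R = [274 -81; -81 248]
K = P̄·Hᵀ·S⁻¹ = [20088/61391 6561/61391; -135/61391 20007/61391]
x' − x̄ = [694899/61391, 215892/61391] = K·y
y = (KᵀK)⁻¹·Kᵀ·(x' − x̄) = [31, 11]
z = y + H·x̄ = [31, 11] + [-30, -9] = [1, 2]

z = [1, 2]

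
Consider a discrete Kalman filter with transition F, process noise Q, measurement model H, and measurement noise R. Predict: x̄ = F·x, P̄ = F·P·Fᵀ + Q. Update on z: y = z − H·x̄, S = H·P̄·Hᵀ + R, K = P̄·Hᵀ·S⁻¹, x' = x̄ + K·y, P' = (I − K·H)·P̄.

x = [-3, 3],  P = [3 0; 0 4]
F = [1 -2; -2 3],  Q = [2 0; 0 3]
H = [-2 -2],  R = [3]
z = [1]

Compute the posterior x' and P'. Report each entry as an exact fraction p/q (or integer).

x' = [-75/17, 73/17]
P' = [249/17 -258/17; -258/17 279/17]

x̄ = F·x = [-9, 15]
P̄ = F·P·Fᵀ + Q = [21 -30; -30 51]
y = z − H·x̄ = [13]
S = H·P̄·Hᵀ + R = [51]
K = P̄·Hᵀ·S⁻¹ = [6/17; -14/17]
x' = x̄ + K·y = [-75/17, 73/17]
P' = (I − K·H)·P̄ = [249/17 -258/17; -258/17 279/17]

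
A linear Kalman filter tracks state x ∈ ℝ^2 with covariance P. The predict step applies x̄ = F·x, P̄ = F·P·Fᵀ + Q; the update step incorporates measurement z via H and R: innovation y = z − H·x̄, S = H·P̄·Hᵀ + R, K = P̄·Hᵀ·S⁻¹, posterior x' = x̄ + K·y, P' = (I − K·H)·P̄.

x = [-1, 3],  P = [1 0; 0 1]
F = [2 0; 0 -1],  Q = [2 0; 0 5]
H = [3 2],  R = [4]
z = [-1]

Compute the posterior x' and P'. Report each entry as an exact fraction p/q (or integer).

x̄ = F·x = [-2, -3]
P̄ = F·P·Fᵀ + Q = [6 0; 0 6]
y = z − H·x̄ = [11]
S = H·P̄·Hᵀ + R = [82]
K = P̄·Hᵀ·S⁻¹ = [9/41; 6/41]
x' = x̄ + K·y = [17/41, -57/41]
P' = (I − K·H)·P̄ = [84/41 -108/41; -108/41 174/41]

x' = [17/41, -57/41]
P' = [84/41 -108/41; -108/41 174/41]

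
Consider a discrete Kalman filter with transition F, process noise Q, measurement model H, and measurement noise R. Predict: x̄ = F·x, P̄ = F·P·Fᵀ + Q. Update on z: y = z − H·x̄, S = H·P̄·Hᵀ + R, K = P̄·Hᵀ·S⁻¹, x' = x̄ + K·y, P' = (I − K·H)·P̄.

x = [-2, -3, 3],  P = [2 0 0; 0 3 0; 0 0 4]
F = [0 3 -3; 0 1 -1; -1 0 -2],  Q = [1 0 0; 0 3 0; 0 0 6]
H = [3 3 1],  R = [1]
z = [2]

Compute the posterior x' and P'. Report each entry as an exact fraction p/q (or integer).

x' = [-72/97, 24/97, 332/97]
P' = [2863/1261 -1698/1261 -3216/1261; -1698/1261 2409/1261 -2032/1261; -3216/1261 -2032/1261 15864/1261]

x̄ = F·x = [-18, -6, -4]
P̄ = F·P·Fᵀ + Q = [64 21 24; 21 10 8; 24 8 24]
y = z − H·x̄ = [78]
S = H·P̄·Hᵀ + R = [1261]
K = P̄·Hᵀ·S⁻¹ = [279/1261; 101/1261; 120/1261]
x' = x̄ + K·y = [-72/97, 24/97, 332/97]
P' = (I − K·H)·P̄ = [2863/1261 -1698/1261 -3216/1261; -1698/1261 2409/1261 -2032/1261; -3216/1261 -2032/1261 15864/1261]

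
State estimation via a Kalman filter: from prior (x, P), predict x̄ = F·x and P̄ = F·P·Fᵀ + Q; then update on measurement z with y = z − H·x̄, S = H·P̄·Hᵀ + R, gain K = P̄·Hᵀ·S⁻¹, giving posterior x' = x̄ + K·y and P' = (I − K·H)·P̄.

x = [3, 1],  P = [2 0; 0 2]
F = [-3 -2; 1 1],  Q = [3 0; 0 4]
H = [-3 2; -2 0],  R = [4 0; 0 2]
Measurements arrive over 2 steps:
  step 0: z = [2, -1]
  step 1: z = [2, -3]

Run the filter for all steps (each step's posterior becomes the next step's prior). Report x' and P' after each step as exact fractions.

step 0: x̄ = F·x = [-11, 4]
step 0: P̄ = F·P·Fᵀ + Q = [29 -10; -10 8]
step 0: y = z − H·x̄ = [-39, -23]
step 0: S = H·P̄·Hᵀ + R = [417 214; 214 118]
step 0: K = P̄·Hᵀ·S⁻¹ = [-107/1705 -644/1705; 574/1705 -752/1705]
step 0: x' = x̄ + K·y = [46/341, 346/341]
step 0: P' = (I − K·H)·P̄ = [644/1705 752/1705; 752/1705 2276/1705]
step 1: x̄ = F·x = [-830/341, 392/341]
step 1: P̄ = F·P·Fᵀ + Q = [29039/1705 -10244/1705; -10244/1705 11244/1705]
step 1: y = z − H·x̄ = [-2592/341, -2683/341]
step 1: S = H·P̄·Hᵀ + R = [87215/341 43042/341; 43042/341 119566/1705]
step 1: K = P̄·Hᵀ·S⁻¹ = [-21521/341607 -127196/341607; 573044/1708035 -147752/341607]
step 1: x' = x̄ + K·y = [332890/341607, 3420272/1708035]
step 1: P' = (I − K·H)·P̄ = [127196/341607 147752/341607; 147752/341607 2254228/1708035]

step 0: x' = [46/341, 346/341], P' = [644/1705 752/1705; 752/1705 2276/1705]
step 1: x' = [332890/341607, 3420272/1708035], P' = [127196/341607 147752/341607; 147752/341607 2254228/1708035]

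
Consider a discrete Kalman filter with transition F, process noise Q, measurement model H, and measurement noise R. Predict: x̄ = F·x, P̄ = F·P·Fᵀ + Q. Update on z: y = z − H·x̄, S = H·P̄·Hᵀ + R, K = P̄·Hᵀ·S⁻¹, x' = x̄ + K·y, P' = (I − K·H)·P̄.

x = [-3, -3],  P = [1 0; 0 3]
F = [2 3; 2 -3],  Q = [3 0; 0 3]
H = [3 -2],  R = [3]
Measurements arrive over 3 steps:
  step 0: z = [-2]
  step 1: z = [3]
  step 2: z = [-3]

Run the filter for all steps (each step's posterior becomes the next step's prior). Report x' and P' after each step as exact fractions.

step 0: x' = [-509/103, -650/103], P' = [2610/721 3693/721; 3693/721 5745/721]
step 1: x' = [-26818/47119, -107381/47119], P' = [975588/518309 114471/47119; 114471/47119 179151/47119]
step 2: x' = [88339543/181540305, 413196239/181540305], P' = [114157444/60513435 147473267/60513435; 147473267/60513435 230821051/60513435]

step 0: x̄ = F·x = [-15, 3]
step 0: P̄ = F·P·Fᵀ + Q = [34 -23; -23 34]
step 0: y = z − H·x̄ = [49]
step 0: S = H·P̄·Hᵀ + R = [721]
step 0: K = P̄·Hᵀ·S⁻¹ = [148/721; -137/721]
step 0: x' = x̄ + K·y = [-509/103, -650/103]
step 0: P' = (I − K·H)·P̄ = [2610/721 3693/721; 3693/721 5745/721]
step 1: x̄ = F·x = [-2968/103, 932/103]
step 1: P̄ = F·P·Fᵀ + Q = [108624/721 -5895/103; -5895/103 2856/103]
step 1: y = z − H·x̄ = [11077/103]
step 1: S = H·P̄·Hᵀ + R = [1554927/721]
step 1: K = P̄·Hᵀ·S⁻¹ = [136134/518309; -4963/47119]
step 1: x' = x̄ + K·y = [-26818/47119, -107381/47119]
step 1: P' = (I − K·H)·P̄ = [975588/518309 114471/47119; 114471/47119 179151/47119]
step 2: x̄ = F·x = [-375779/47119, 268507/47119]
step 2: P̄ = F·P·Fᵀ + Q = [38303400/518309 -13833597/518309; -13833597/518309 8083056/518309]
step 2: y = z − H·x̄ = [1522994/47119]
step 2: S = H·P̄·Hᵀ + R = [544620915/518309]
step 2: K = P̄·Hᵀ·S⁻¹ = [47525798/181540305; -19222301/181540305]
step 2: x' = x̄ + K·y = [88339543/181540305, 413196239/181540305]
step 2: P' = (I − K·H)·P̄ = [114157444/60513435 147473267/60513435; 147473267/60513435 230821051/60513435]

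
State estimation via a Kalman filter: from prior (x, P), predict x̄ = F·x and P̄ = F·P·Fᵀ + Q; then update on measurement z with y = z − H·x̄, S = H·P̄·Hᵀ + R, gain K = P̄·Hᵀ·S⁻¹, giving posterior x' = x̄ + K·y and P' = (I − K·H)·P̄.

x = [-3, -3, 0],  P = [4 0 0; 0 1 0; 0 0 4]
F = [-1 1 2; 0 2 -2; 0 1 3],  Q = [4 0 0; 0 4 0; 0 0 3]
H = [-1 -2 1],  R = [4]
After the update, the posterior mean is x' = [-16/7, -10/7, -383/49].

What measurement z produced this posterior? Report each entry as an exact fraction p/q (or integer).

z = [-3]

x̄ = F·x = [0, -6, -3]
P̄ = F·P·Fᵀ + Q = [25 -14 25; -14 24 -22; 25 -22 40]
S = H·P̄·Hᵀ + R = [147]
K = P̄·Hᵀ·S⁻¹ = [4/21; -8/21; 59/147]
x' − x̄ = [-16/7, 32/7, -236/49] = K·y
y = (KᵀK)⁻¹·Kᵀ·(x' − x̄) = [-12]
z = y + H·x̄ = [-12] + [9] = [-3]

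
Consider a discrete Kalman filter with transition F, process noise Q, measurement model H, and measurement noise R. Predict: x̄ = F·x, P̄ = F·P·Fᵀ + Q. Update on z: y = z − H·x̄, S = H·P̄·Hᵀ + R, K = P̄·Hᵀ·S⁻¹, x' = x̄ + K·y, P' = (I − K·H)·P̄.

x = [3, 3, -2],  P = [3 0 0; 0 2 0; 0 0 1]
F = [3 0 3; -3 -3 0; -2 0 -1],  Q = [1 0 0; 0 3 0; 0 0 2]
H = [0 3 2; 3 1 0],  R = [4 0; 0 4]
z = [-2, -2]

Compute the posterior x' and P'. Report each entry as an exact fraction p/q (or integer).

x' = [-68088/123055, -107142/123055, 8252/123055]
P' = [60892/123055 -36432/123055 31542/123055; -36432/123055 151392/123055 -159282/123055; 31542/123055 -159282/123055 259377/123055]

x̄ = F·x = [3, -18, -4]
P̄ = F·P·Fᵀ + Q = [37 -27 -21; -27 48 18; -21 18 15]
y = z − H·x̄ = [60, 7]
S = H·P̄·Hᵀ + R = [712 -189; -189 223]
K = P̄·Hᵀ·S⁻¹ = [-11553/123055 36561/123055; 33903/123055 10524/123055; 10227/123055 -16164/123055]
x' = x̄ + K·y = [-68088/123055, -107142/123055, 8252/123055]
P' = (I − K·H)·P̄ = [60892/123055 -36432/123055 31542/123055; -36432/123055 151392/123055 -159282/123055; 31542/123055 -159282/123055 259377/123055]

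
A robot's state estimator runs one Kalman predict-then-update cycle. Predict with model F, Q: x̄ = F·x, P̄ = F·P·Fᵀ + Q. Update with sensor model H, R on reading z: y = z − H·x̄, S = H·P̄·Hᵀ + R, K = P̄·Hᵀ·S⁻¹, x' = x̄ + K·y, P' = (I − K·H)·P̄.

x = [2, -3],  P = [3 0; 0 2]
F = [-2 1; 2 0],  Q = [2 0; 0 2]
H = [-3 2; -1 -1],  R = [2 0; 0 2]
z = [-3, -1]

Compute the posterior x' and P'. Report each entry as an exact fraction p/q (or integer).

x̄ = F·x = [-7, 4]
P̄ = F·P·Fᵀ + Q = [16 -12; -12 14]
y = z − H·x̄ = [-32, -4]
S = H·P̄·Hᵀ + R = [346 8; 8 8]
K = P̄·Hᵀ·S⁻¹ = [-34/169 -101/338; 33/169 -301/676]
x' = x̄ + K·y = [107/169, -79/169]
P' = (I − K·H)·P̄ = [54/169 47/169; 47/169 207/338]

x' = [107/169, -79/169]
P' = [54/169 47/169; 47/169 207/338]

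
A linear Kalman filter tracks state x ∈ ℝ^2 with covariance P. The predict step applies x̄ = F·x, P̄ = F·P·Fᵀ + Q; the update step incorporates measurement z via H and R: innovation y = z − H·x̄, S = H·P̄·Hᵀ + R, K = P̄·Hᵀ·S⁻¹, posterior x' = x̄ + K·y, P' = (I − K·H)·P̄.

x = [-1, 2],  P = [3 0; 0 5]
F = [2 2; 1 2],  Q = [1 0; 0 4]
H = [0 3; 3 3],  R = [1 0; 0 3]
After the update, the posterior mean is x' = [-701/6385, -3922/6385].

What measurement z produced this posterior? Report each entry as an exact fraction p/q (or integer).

z = [-2, -2]

x̄ = F·x = [2, 3]
P̄ = F·P·Fᵀ + Q = [33 26; 26 27]
S = H·P̄·Hᵀ + R = [244 477; 477 1011]
K = P̄·Hᵀ·S⁻¹ = [-1857/6385 1994/6385; 2016/6385 53/6385]
x' − x̄ = [-13471/6385, -23077/6385] = K·y
y = (KᵀK)⁻¹·Kᵀ·(x' − x̄) = [-11, -17]
z = y + H·x̄ = [-11, -17] + [9, 15] = [-2, -2]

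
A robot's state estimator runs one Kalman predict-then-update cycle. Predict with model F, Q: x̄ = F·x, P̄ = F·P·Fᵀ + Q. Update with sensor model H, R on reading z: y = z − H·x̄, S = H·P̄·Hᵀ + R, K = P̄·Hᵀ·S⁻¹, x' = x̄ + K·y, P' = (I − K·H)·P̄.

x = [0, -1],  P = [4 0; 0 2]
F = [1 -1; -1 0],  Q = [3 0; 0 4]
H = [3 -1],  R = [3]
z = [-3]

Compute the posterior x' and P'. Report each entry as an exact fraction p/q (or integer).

x' = [-35/58, 30/29]
P' = [83/116 39/29; 39/29 132/29]

x̄ = F·x = [1, 0]
P̄ = F·P·Fᵀ + Q = [9 -4; -4 8]
y = z − H·x̄ = [-6]
S = H·P̄·Hᵀ + R = [116]
K = P̄·Hᵀ·S⁻¹ = [31/116; -5/29]
x' = x̄ + K·y = [-35/58, 30/29]
P' = (I − K·H)·P̄ = [83/116 39/29; 39/29 132/29]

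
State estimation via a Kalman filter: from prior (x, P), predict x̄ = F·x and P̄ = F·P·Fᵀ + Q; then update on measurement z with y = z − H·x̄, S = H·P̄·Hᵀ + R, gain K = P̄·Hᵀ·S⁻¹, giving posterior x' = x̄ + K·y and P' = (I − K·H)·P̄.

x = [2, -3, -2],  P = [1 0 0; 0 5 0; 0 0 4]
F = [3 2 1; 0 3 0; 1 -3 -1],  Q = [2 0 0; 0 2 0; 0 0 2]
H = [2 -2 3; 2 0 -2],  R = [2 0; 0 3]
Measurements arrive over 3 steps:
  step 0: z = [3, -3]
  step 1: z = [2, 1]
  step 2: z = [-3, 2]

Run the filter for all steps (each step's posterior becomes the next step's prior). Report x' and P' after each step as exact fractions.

step 0: x' = [26392/74859, 106373/74859, 133357/74859], P' = [164803/149718 275339/149718 43769/74859; 275339/149718 667507/149718 123679/74859; 43769/74859 123679/74859 60464/74859]
step 1: x' = [225098828/779235955, -757933246/779235955, -162730908/779235955], P' = [3771264463/4675415730 4975935779/4675415730 630853376/2337707865; 4975935779/4675415730 11203833847/4675415730 1914692818/2337707865; 630853376/2337707865 1914692818/2337707865 1101805724/2337707865]
step 2: x' = [9093997681359/26157026117354, 16425523185837/26157026117354, -857067094082/1188955732607], P' = [31607613920651/39235539176031 41705570516143/39235539176031 963103028779/3566867197821; 41705570516143/39235539176031 93952069940627/39235539176031 2922511720949/3566867197821; 963103028779/3566867197821 2922511720949/3566867197821 1681507472476/3566867197821]

step 0: x̄ = F·x = [-2, -9, 13]
step 0: P̄ = F·P·Fᵀ + Q = [35 30 -31; 30 47 -45; -31 -45 52]
step 0: y = z − H·x̄ = [-50, 27]
step 0: S = H·P̄·Hᵀ + R = [726 -534; -534 599]
step 0: K = P̄·Hᵀ·S⁻¹ = [20771/149718 8585/24953; -21131/149718 3109/24953; 10786/74859 -3710/24953]
step 0: x' = x̄ + K·y = [26392/74859, 106373/74859, 133357/74859]
step 0: P' = (I − K·H)·P̄ = [164803/149718 275339/149718 43769/74859; 275339/149718 667507/149718 123679/74859; 43769/74859 123679/74859 60464/74859]
step 1: x̄ = F·x = [425279/74859, 106373/24953, -142028/24953]
step 1: P̄ = F·P·Fᵀ + Q = [9392347/149718 2408389/49906 -1161800/24953; 2408389/49906 2102333/49906 -987270/24953; -1161800/24953 -987270/24953 1041628/24953]
step 1: y = z − H·x̄ = [1215650/74859, -1627867/74859]
step 1: S = H·P̄·Hᵀ + R = [24488618/74859 -33232984/74859; -33232984/74859 59392007/74859]
step 1: K = P̄·Hᵀ·S⁻¹ = [307918/2092845 836519237/2337707865; -216571/2092845 382183381/2337707865; 330232/2092845 -313968232/2337707865]
step 1: x' = x̄ + K·y = [225098828/779235955, -757933246/779235955, -162730908/779235955]
step 1: P' = (I − K·H)·P̄ = [3771264463/4675415730 4975935779/4675415730 630853376/2337707865; 4975935779/4675415730 11203833847/4675415730 1914692818/2337707865; 630853376/2337707865 1914692818/2337707865 1101805724/2337707865]
step 2: x̄ = F·x = [-1003300916/779235955, -2273799738/779235955, 2661629474/779235955]
step 2: P̄ = F·P·Fᵀ + Q = [172910170867/4675415730 41164860667/1558471910 -19102452213/779235955; 41164860667/1558471910 36728445361/1558471910 -16232475699/779235955; -19102452213/779235955 -16232475699/779235955 17792916272/779235955]
step 2: y = z − H·x̄ = [-12863593931/779235955, 1777666538/155847191]
step 2: S = H·P̄·Hᵀ + R = [453977686466/2337707865 -106169147366/467541573; -106169147366/467541573 204961462741/467541573]
step 2: K = P̄·Hᵀ·S⁻¹ = [11586486758723/78471078352062 14008987069388/39235539176031; -8050112057651/78471078352062 6371961057136/39235539176031; 562852516544/3566867197821 -478936295798/3566867197821]
step 2: x' = x̄ + K·y = [9093997681359/26157026117354, 16425523185837/26157026117354, -857067094082/1188955732607]
step 2: P' = (I − K·H)·P̄ = [31607613920651/39235539176031 41705570516143/39235539176031 963103028779/3566867197821; 41705570516143/39235539176031 93952069940627/39235539176031 2922511720949/3566867197821; 963103028779/3566867197821 2922511720949/3566867197821 1681507472476/3566867197821]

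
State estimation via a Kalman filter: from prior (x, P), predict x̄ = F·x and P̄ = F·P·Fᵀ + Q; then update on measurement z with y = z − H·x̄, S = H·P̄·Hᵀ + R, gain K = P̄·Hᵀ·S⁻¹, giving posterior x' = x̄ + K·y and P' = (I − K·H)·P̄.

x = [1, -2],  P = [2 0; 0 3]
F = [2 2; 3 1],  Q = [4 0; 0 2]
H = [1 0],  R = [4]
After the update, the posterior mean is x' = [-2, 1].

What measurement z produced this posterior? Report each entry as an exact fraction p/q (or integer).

x̄ = F·x = [-2, 1]
P̄ = F·P·Fᵀ + Q = [24 18; 18 23]
S = H·P̄·Hᵀ + R = [28]
K = P̄·Hᵀ·S⁻¹ = [6/7; 9/14]
x' − x̄ = [0, 0] = K·y
y = (KᵀK)⁻¹·Kᵀ·(x' − x̄) = [0]
z = y + H·x̄ = [0] + [-2] = [-2]

z = [-2]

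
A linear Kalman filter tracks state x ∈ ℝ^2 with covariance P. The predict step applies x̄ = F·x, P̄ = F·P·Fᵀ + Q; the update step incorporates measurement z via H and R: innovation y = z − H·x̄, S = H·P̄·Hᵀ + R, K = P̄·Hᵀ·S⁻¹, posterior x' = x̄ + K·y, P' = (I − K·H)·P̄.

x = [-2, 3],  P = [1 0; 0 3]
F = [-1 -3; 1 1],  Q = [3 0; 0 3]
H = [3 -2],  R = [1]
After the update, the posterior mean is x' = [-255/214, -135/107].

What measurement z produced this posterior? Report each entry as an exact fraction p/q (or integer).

x̄ = F·x = [-7, 1]
P̄ = F·P·Fᵀ + Q = [31 -10; -10 7]
S = H·P̄·Hᵀ + R = [428]
K = P̄·Hᵀ·S⁻¹ = [113/428; -11/107]
x' − x̄ = [1243/214, -242/107] = K·y
y = (KᵀK)⁻¹·Kᵀ·(x' − x̄) = [22]
z = y + H·x̄ = [22] + [-23] = [-1]

z = [-1]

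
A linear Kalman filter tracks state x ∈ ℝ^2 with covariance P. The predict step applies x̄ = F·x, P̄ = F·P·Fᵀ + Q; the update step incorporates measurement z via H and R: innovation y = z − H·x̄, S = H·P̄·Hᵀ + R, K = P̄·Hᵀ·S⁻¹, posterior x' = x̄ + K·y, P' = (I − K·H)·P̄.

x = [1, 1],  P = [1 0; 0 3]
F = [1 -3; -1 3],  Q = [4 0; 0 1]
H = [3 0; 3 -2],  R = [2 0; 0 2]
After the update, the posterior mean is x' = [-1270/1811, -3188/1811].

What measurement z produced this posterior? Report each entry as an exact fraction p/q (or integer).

z = [-3, 2]

x̄ = F·x = [-2, 2]
P̄ = F·P·Fᵀ + Q = [32 -28; -28 29]
S = H·P̄·Hᵀ + R = [290 456; 456 742]
K = P̄·Hᵀ·S⁻¹ = [480/1811 76/1811; 606/1811 -719/1811]
x' − x̄ = [2352/1811, -6810/1811] = K·y
y = (KᵀK)⁻¹·Kᵀ·(x' − x̄) = [3, 12]
z = y + H·x̄ = [3, 12] + [-6, -10] = [-3, 2]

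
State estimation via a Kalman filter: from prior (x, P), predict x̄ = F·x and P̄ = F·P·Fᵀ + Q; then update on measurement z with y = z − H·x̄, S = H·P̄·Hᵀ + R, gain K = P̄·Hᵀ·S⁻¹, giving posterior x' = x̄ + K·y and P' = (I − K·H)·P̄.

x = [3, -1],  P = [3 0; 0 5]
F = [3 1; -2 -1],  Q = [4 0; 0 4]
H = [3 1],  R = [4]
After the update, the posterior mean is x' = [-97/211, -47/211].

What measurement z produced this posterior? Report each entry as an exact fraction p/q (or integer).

x̄ = F·x = [8, -5]
P̄ = F·P·Fᵀ + Q = [36 -23; -23 21]
S = H·P̄·Hᵀ + R = [211]
K = P̄·Hᵀ·S⁻¹ = [85/211; -48/211]
x' − x̄ = [-1785/211, 1008/211] = K·y
y = (KᵀK)⁻¹·Kᵀ·(x' − x̄) = [-21]
z = y + H·x̄ = [-21] + [19] = [-2]

z = [-2]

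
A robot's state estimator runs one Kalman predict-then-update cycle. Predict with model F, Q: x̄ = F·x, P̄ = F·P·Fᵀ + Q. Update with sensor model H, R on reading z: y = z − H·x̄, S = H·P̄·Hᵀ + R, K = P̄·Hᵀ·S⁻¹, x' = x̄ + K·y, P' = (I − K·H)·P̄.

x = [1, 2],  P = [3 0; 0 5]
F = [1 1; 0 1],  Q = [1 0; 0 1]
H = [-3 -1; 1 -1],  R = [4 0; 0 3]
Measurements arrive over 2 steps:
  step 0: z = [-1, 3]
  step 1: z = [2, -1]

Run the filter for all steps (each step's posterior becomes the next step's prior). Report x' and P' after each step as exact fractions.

step 0: x' = [685/847, -800/847], P' = [311/847 -85/847; -85/847 971/847]
step 1: x' = [-72806/144927, -76196/144927], P' = [46454/144927 -5758/144927; -5758/144927 123434/144927]

step 0: x̄ = F·x = [3, 2]
step 0: P̄ = F·P·Fᵀ + Q = [9 5; 5 6]
step 0: y = z − H·x̄ = [10, 2]
step 0: S = H·P̄·Hᵀ + R = [121 -11; -11 8]
step 0: K = P̄·Hᵀ·S⁻¹ = [-212/847 12/77; -179/847 -32/77]
step 0: x' = x̄ + K·y = [685/847, -800/847]
step 0: P' = (I − K·H)·P̄ = [311/847 -85/847; -85/847 971/847]
step 1: x̄ = F·x = [-115/847, -800/847]
step 1: P̄ = F·P·Fᵀ + Q = [1959/847 886/847; 886/847 1818/847]
step 1: y = z − H·x̄ = [549/847, -1532/847]
step 1: S = H·P̄·Hᵀ + R = [28153/847 -2287/847; -2287/847 4546/847]
step 1: K = P̄·Hᵀ·S⁻¹ = [-33401/144927 17404/144927; -26540/144927 -43064/144927]
step 1: x' = x̄ + K·y = [-72806/144927, -76196/144927]
step 1: P' = (I − K·H)·P̄ = [46454/144927 -5758/144927; -5758/144927 123434/144927]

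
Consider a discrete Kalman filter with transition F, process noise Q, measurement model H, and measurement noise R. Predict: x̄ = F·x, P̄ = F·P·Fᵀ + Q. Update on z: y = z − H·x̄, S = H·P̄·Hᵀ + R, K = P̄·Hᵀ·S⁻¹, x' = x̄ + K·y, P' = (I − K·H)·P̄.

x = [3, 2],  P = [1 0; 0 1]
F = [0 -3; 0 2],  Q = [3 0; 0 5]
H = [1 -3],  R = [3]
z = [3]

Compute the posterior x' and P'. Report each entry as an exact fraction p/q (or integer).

x' = [-27/22, -5/4]
P' = [57/11 3/2; 3/2 3/4]

x̄ = F·x = [-6, 4]
P̄ = F·P·Fᵀ + Q = [12 -6; -6 9]
y = z − H·x̄ = [21]
S = H·P̄·Hᵀ + R = [132]
K = P̄·Hᵀ·S⁻¹ = [5/22; -1/4]
x' = x̄ + K·y = [-27/22, -5/4]
P' = (I − K·H)·P̄ = [57/11 3/2; 3/2 3/4]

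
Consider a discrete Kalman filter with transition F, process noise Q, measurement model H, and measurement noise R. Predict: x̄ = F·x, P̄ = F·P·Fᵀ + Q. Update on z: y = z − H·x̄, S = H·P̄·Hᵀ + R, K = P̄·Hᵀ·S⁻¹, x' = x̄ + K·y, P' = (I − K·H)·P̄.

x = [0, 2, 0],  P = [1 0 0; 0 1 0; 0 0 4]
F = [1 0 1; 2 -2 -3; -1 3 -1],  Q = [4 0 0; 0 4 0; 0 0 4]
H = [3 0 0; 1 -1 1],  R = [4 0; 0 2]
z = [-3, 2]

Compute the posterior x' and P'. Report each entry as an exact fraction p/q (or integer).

x̄ = F·x = [0, -4, 6]
P̄ = F·P·Fᵀ + Q = [9 -10 -5; -10 48 4; -5 4 18]
y = z − H·x̄ = [-3, -8]
S = H·P̄·Hᵀ + R = [85 42; 42 79]
K = P̄·Hᵀ·S⁻¹ = [1545/4951 56/4951; -102/4951 -3330/4951; -1563/4951 1395/4951]
x' = x̄ + K·y = [-5083/4951, 7142/4951, 23235/4951]
P' = (I − K·H)·P̄ = [2060/4951 -136/4951 -2084/4951; -136/4951 54768/4951 48244/4951; -2084/4951 48244/4951 53118/4951]

x' = [-5083/4951, 7142/4951, 23235/4951]
P' = [2060/4951 -136/4951 -2084/4951; -136/4951 54768/4951 48244/4951; -2084/4951 48244/4951 53118/4951]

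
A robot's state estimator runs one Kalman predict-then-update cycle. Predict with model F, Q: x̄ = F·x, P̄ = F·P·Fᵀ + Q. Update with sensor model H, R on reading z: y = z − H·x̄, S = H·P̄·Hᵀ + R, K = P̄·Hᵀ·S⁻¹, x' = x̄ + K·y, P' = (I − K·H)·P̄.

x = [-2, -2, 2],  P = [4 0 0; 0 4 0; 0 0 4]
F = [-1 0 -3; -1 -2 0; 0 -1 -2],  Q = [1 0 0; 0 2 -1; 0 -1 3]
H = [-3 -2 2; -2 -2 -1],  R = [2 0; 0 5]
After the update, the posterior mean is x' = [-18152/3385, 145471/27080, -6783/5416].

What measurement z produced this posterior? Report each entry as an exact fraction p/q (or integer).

x̄ = F·x = [-4, 6, -2]
P̄ = F·P·Fᵀ + Q = [41 4 24; 4 22 7; 24 7 23]
S = H·P̄·Hᵀ + R = [255 290; 290 436]
K = P̄·Hᵀ·S⁻¹ = [-391/3385 -125/677; -601/13540 -573/5416; 721/2708 -2015/5416]
x' − x̄ = [-4612/3385, -17009/27080, 4049/5416] = K·y
y = (KᵀK)⁻¹·Kᵀ·(x' − x̄) = [7, 3]
z = y + H·x̄ = [7, 3] + [-4, -2] = [3, 1]

z = [3, 1]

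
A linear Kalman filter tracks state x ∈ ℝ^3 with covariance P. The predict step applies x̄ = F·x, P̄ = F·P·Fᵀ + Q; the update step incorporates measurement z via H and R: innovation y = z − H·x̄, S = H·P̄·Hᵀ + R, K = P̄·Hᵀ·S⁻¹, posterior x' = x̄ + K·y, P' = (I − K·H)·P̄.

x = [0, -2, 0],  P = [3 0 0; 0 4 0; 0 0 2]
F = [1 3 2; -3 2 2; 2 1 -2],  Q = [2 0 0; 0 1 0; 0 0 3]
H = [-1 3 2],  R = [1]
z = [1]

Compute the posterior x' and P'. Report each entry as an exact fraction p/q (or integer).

x' = [-119/29, 139/232, -287/116]
P' = [1221/29 182/29 340/29; 182/29 2655/232 -1603/116; 340/29 -1603/116 1541/58]

x̄ = F·x = [-6, -4, -2]
P̄ = F·P·Fᵀ + Q = [49 23 10; 23 52 -18; 10 -18 27]
y = z − H·x̄ = [11]
S = H·P̄·Hᵀ + R = [232]
K = P̄·Hᵀ·S⁻¹ = [5/29; 97/232; -5/116]
x' = x̄ + K·y = [-119/29, 139/232, -287/116]
P' = (I − K·H)·P̄ = [1221/29 182/29 340/29; 182/29 2655/232 -1603/116; 340/29 -1603/116 1541/58]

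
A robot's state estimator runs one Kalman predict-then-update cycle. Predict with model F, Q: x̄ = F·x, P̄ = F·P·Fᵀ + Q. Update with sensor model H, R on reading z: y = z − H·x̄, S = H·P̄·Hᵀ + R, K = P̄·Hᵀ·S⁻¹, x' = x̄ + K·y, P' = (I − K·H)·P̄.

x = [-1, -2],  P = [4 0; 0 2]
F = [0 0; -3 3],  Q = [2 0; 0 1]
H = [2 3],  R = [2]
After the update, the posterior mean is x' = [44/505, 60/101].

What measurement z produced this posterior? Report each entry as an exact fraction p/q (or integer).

x̄ = F·x = [0, -3]
P̄ = F·P·Fᵀ + Q = [2 0; 0 55]
S = H·P̄·Hᵀ + R = [505]
K = P̄·Hᵀ·S⁻¹ = [4/505; 33/101]
x' − x̄ = [44/505, 363/101] = K·y
y = (KᵀK)⁻¹·Kᵀ·(x' − x̄) = [11]
z = y + H·x̄ = [11] + [-9] = [2]

z = [2]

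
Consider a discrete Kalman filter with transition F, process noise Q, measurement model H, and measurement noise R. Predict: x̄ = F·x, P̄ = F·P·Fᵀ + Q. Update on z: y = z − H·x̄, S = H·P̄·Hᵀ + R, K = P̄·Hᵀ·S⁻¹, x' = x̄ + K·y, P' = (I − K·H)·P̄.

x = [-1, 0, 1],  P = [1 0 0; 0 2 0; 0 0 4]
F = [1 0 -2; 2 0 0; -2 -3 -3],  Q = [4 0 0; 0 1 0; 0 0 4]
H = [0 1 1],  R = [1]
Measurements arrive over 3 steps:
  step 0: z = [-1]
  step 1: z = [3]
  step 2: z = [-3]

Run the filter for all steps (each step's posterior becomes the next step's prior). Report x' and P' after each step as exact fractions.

step 0: x' = [-11/5, -59/30, 14/15], P' = [57/5 8/5 -6/5; 8/5 299/60 -149/30; -6/5 -149/30 89/15]
step 1: x' = [-1217/297, -1304/297, 2197/297], P' = [12625/297 8326/297 -8234/297; 8326/297 13801/297 -13829/297; -8234/297 -13829/297 14134/297]
step 2: x' = [-23803/1425, -2438/285, 7319/1425], P' = [164283/475 55924/285 -93034/475; 55924/285 9746/57 -16249/95; -93034/475 -16249/95 245146/1425]

step 0: x̄ = F·x = [-3, -2, -1]
step 0: P̄ = F·P·Fᵀ + Q = [21 2 22; 2 5 -4; 22 -4 62]
step 0: y = z − H·x̄ = [2]
step 0: S = H·P̄·Hᵀ + R = [60]
step 0: K = P̄·Hᵀ·S⁻¹ = [2/5; 1/60; 29/30]
step 0: x' = x̄ + K·y = [-11/5, -59/30, 14/15]
step 0: P' = (I − K·H)·P̄ = [57/5 8/5 -6/5; 8/5 299/60 -149/30; -6/5 -149/30 89/15]
step 1: x̄ = F·x = [-61/15, -22/5, 15/2]
step 1: P̄ = F·P·Fᵀ + Q = [659/15 138/5 -23; 138/5 233/5 -48; -23 -48 253/4]
step 1: y = z − H·x̄ = [-1/10]
step 1: S = H·P̄·Hᵀ + R = [297/20]
step 1: K = P̄·Hᵀ·S⁻¹ = [92/297; -28/297; 305/297]
step 1: x' = x̄ + K·y = [-1217/297, -1304/297, 2197/297]
step 1: P' = (I − K·H)·P̄ = [12625/297 8326/297 -8234/297; 8326/297 13801/297 -13829/297; -8234/297 -13829/297 14134/297]
step 2: x̄ = F·x = [-5611/297, -2434/297, -245/297]
step 2: P̄ = F·P·Fᵀ + Q = [103285/297 58186/297 -56632/297; 58186/297 50797/297 -51052/297; -56632/297 -51052/297 55285/297]
step 2: y = z − H·x̄ = [596/99]
step 2: S = H·P̄·Hᵀ + R = [475/33]
step 2: K = P̄·Hᵀ·S⁻¹ = [518/1425; -17/285; 1411/1425]
step 2: x' = x̄ + K·y = [-23803/1425, -2438/285, 7319/1425]
step 2: P' = (I − K·H)·P̄ = [164283/475 55924/285 -93034/475; 55924/285 9746/57 -16249/95; -93034/475 -16249/95 245146/1425]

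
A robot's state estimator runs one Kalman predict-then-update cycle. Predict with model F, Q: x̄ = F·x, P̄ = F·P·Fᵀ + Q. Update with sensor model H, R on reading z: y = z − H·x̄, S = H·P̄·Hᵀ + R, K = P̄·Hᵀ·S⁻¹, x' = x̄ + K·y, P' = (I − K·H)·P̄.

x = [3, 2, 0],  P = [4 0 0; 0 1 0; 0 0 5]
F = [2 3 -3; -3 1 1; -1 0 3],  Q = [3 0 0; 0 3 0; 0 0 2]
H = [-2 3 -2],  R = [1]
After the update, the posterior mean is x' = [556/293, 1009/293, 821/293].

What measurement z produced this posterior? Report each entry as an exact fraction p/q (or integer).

z = [1]

x̄ = F·x = [12, -7, -3]
P̄ = F·P·Fᵀ + Q = [73 -36 -53; -36 45 27; -53 27 51]
S = H·P̄·Hᵀ + R = [586]
K = P̄·Hᵀ·S⁻¹ = [-74/293; 153/586; 85/586]
x' − x̄ = [-2960/293, 3060/293, 1700/293] = K·y
y = (KᵀK)⁻¹·Kᵀ·(x' − x̄) = [40]
z = y + H·x̄ = [40] + [-39] = [1]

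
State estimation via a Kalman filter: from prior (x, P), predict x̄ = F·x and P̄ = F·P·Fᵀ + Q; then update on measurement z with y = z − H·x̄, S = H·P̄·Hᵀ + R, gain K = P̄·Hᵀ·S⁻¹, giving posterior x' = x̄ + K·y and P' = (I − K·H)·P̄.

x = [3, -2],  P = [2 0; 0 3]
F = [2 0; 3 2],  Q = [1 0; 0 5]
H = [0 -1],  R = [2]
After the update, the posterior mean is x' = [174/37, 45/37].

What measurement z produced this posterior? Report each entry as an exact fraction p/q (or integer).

z = [-1]

x̄ = F·x = [6, 5]
P̄ = F·P·Fᵀ + Q = [9 12; 12 35]
S = H·P̄·Hᵀ + R = [37]
K = P̄·Hᵀ·S⁻¹ = [-12/37; -35/37]
x' − x̄ = [-48/37, -140/37] = K·y
y = (KᵀK)⁻¹·Kᵀ·(x' − x̄) = [4]
z = y + H·x̄ = [4] + [-5] = [-1]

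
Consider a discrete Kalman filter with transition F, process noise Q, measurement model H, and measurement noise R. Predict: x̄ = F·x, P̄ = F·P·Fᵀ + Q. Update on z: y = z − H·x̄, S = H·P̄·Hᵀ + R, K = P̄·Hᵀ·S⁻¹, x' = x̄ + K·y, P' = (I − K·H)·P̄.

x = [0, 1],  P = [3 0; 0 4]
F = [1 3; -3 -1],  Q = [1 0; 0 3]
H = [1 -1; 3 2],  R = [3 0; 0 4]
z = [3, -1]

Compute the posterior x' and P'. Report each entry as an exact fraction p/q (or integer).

x' = [8161/8061, -15686/8061]
P' = [15184/24183 -13118/24183; -13118/24183 28897/24183]

x̄ = F·x = [3, -1]
P̄ = F·P·Fᵀ + Q = [40 -21; -21 34]
y = z − H·x̄ = [-1, -8]
S = H·P̄·Hᵀ + R = [119 73; 73 248]
K = P̄·Hᵀ·S⁻¹ = [9434/24183 4829/24183; -14005/24183 4610/24183]
x' = x̄ + K·y = [8161/8061, -15686/8061]
P' = (I − K·H)·P̄ = [15184/24183 -13118/24183; -13118/24183 28897/24183]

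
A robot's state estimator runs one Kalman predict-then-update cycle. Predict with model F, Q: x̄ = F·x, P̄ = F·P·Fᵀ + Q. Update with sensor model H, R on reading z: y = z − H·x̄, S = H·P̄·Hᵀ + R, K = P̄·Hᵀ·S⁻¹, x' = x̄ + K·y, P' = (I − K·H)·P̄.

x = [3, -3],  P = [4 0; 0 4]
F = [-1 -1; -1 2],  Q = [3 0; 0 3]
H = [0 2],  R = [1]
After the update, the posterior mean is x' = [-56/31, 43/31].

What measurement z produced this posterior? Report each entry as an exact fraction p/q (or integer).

z = [3]

x̄ = F·x = [0, -9]
P̄ = F·P·Fᵀ + Q = [11 -4; -4 23]
S = H·P̄·Hᵀ + R = [93]
K = P̄·Hᵀ·S⁻¹ = [-8/93; 46/93]
x' − x̄ = [-56/31, 322/31] = K·y
y = (KᵀK)⁻¹·Kᵀ·(x' − x̄) = [21]
z = y + H·x̄ = [21] + [-18] = [3]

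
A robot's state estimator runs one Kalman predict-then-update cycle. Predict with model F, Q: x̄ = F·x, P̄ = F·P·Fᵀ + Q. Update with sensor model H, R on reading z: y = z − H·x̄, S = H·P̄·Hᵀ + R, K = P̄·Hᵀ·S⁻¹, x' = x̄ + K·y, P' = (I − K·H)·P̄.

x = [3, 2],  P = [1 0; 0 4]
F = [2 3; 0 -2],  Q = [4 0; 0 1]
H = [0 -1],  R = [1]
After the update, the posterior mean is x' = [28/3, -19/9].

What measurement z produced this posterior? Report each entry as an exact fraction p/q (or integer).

x̄ = F·x = [12, -4]
P̄ = F·P·Fᵀ + Q = [44 -24; -24 17]
S = H·P̄·Hᵀ + R = [18]
K = P̄·Hᵀ·S⁻¹ = [4/3; -17/18]
x' − x̄ = [-8/3, 17/9] = K·y
y = (KᵀK)⁻¹·Kᵀ·(x' − x̄) = [-2]
z = y + H·x̄ = [-2] + [4] = [2]

z = [2]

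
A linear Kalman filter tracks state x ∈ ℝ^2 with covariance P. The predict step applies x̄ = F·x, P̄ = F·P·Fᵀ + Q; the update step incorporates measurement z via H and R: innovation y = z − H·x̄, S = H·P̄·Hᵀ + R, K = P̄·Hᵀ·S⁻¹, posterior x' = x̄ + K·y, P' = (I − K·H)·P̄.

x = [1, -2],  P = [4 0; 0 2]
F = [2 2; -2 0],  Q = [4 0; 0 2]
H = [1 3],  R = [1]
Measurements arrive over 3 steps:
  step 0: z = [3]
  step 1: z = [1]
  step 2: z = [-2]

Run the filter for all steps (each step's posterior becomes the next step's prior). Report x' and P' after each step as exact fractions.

step 0: x̄ = F·x = [-2, -2]
step 0: P̄ = F·P·Fᵀ + Q = [28 -16; -16 18]
step 0: y = z − H·x̄ = [11]
step 0: S = H·P̄·Hᵀ + R = [95]
step 0: K = P̄·Hᵀ·S⁻¹ = [-4/19; 2/5]
step 0: x' = x̄ + K·y = [-82/19, 12/5]
step 0: P' = (I − K·H)·P̄ = [452/19 -8; -8 14/5]
step 1: x̄ = F·x = [-364/95, 164/19]
step 1: P̄ = F·P·Fᵀ + Q = [4404/95 -1200/19; -1200/19 1846/19]
step 1: y = z − H·x̄ = [-2001/95]
step 1: S = H·P̄·Hᵀ + R = [51569/95]
step 1: K = P̄·Hᵀ·S⁻¹ = [-13596/51569; 21690/51569]
step 1: x' = x̄ + K·y = [88784/51569, -11738/51569]
step 1: P' = (I − K·H)·P̄ = [444828/51569 -152808/51569; -152808/51569 58166/51569]
step 2: x̄ = F·x = [154092/51569, -177568/51569]
step 2: P̄ = F·P·Fᵀ + Q = [995788/51569 -1168080/51569; -1168080/51569 1882450/51569]
step 2: y = z − H·x̄ = [275474/51569]
step 2: S = H·P̄·Hᵀ + R = [10980927/51569]
step 2: K = P̄·Hᵀ·S⁻¹ = [-2508452/10980927; 1493090/3660309]
step 2: x' = x̄ + K·y = [19412044/10980927, -4627708/3660309]
step 2: P' = (I − K·H)·P̄ = [90021988/10980927 -10281160/3660309; -10281160/3660309 1308250/1220103]

step 0: x' = [-82/19, 12/5], P' = [452/19 -8; -8 14/5]
step 1: x' = [88784/51569, -11738/51569], P' = [444828/51569 -152808/51569; -152808/51569 58166/51569]
step 2: x' = [19412044/10980927, -4627708/3660309], P' = [90021988/10980927 -10281160/3660309; -10281160/3660309 1308250/1220103]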